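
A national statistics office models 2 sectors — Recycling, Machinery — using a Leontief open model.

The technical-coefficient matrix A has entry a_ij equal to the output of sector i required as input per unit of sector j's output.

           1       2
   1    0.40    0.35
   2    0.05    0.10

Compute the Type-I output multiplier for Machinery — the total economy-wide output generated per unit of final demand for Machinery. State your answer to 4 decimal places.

I − A =
  [   0.60    -0.35]
  [  -0.05     0.90]
det(I−A) = (0.60)(0.90) − (-0.35)(-0.05) = 0.5225
adj(I−A) = [[0.90, 0.35], [0.05, 0.60]]
(I − A)⁻¹ = adj(I−A) / det(I−A) ≈
  [   1.72249     0.66986]
  [   0.09569     1.14833]
The output multiplier for sector j is the column-j sum of the Leontief inverse (I − A)⁻¹ = adj(I−A) / det(I−A).
Column 2 of adj(I−A): (0.35, 0.60); det(I−A) = 0.5225.
m_2 = (0.35 + 0.60) / 0.5225 = 0.95 / 0.5225 ≈ 1.8182.

m_2 = 1.8182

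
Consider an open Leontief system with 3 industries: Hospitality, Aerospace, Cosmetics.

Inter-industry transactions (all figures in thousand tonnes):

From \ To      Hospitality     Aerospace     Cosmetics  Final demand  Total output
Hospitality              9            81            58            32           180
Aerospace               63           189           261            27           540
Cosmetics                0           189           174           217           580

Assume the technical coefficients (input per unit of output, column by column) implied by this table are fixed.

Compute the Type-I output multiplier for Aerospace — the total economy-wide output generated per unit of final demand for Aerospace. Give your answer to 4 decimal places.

Technical coefficients a_ij = z_ij / X_j:
  a_11 = 9/180 = 0.05, a_21 = 63/180 = 0.35, a_31 = 0/180 = 0.00
  a_12 = 81/540 = 0.15, a_22 = 189/540 = 0.35, a_32 = 189/540 = 0.35
  a_13 = 58/580 = 0.10, a_23 = 261/580 = 0.45, a_33 = 174/580 = 0.30
I − A =
  [   0.95    -0.15    -0.10]
  [  -0.35     0.65    -0.45]
  [   0.00    -0.35     0.70]
Cofactors of I−A, C_ij = (−1)^(i+j)·(minor ij) (rows/columns in the sector order above):
  C_11 = (0.65)(0.70) − (-0.45)(-0.35) = 0.2975
  C_12 = −[(-0.35)(0.70) − (-0.45)(0.00)] = 0.2450
  C_13 = (-0.35)(-0.35) − (0.65)(0.00) = 0.1225
  C_21 = −[(-0.15)(0.70) − (-0.10)(-0.35)] = 0.1400
  C_22 = (0.95)(0.70) − (-0.10)(0.00) = 0.6650
  C_23 = −[(0.95)(-0.35) − (-0.15)(0.00)] = 0.3325
  C_31 = (-0.15)(-0.45) − (-0.10)(0.65) = 0.1325
  C_32 = −[(0.95)(-0.45) − (-0.10)(-0.35)] = 0.4625
  C_33 = (0.95)(0.65) − (-0.15)(-0.35) = 0.5650
det(I−A) = Σ_j (I−A)_1j·C_1j = (0.95)(0.2975) + (-0.15)(0.2450) + (-0.10)(0.1225) = 0.233625
adj(I−A) = Cᵀ =
  [ 0.2975   0.1400   0.1325]
  [ 0.2450   0.6650   0.4625]
  [ 0.1225   0.3325   0.5650]
(I − A)⁻¹ = adj(I−A) / det(I−A) ≈
  [   1.27341     0.59925     0.56715]
  [   1.04869     2.84644     1.97967]
  [   0.52434     1.42322     2.41841]
The output multiplier for sector j is the column-j sum of the Leontief inverse (I − A)⁻¹ = adj(I−A) / det(I−A).
Column 2 of adj(I−A): (0.1400, 0.6650, 0.3325); det(I−A) = 0.233625.
m_2 = (0.1400 + 0.6650 + 0.3325) / 0.233625 = 1.1375 / 0.233625 ≈ 4.8689.

m_2 = 4.8689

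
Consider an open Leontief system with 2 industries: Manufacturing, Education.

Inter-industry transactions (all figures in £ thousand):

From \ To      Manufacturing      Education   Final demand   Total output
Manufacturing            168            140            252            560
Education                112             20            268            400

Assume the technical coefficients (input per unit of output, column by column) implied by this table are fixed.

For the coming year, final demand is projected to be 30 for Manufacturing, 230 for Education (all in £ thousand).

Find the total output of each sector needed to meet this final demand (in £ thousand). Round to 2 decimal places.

Technical coefficients a_ij = z_ij / X_j:
  a_MM = 168/560 = 0.30, a_EM = 112/560 = 0.20
  a_ME = 140/400 = 0.35, a_EE = 20/400 = 0.05
I − A =
  [   0.70    -0.35]
  [  -0.20     0.95]
det(I−A) = (0.70)(0.95) − (-0.35)(-0.20) = 0.5950
adj(I−A) = [[0.95, 0.35], [0.20, 0.70]]
(I − A)⁻¹ = adj(I−A) / det(I−A) ≈
  [   1.5966     0.5882]
  [   0.3361     1.1765]
x = (I − A)⁻¹ d = adj(I−A)·d / det(I−A), with det(I−A) = 0.5950:
  x_M = (0.95·30 + 0.35·230) / 0.5950 = 109.00 / 0.5950 ≈ 183.19
  x_E = (0.20·30 + 0.70·230) / 0.5950 = 167.00 / 0.5950 ≈ 280.67

x_M = 183.19, x_E = 280.67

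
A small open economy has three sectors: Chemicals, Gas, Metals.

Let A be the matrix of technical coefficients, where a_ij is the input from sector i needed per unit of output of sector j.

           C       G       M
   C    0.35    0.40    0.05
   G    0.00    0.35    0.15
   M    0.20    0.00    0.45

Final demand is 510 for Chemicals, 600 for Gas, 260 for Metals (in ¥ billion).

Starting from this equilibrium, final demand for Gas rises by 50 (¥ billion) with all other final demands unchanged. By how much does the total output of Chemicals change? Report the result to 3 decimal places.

I − A =
  [   0.65    -0.40    -0.05]
  [   0.00     0.65    -0.15]
  [  -0.20     0.00     0.55]
Cofactors of I−A, C_ij = (−1)^(i+j)·(minor ij) (rows/columns in the sector order above):
  C_11 = (0.65)(0.55) − (-0.15)(0.00) = 0.3575
  C_12 = −[(0.00)(0.55) − (-0.15)(-0.20)] = 0.0300
  C_13 = (0.00)(0.00) − (0.65)(-0.20) = 0.1300
  C_21 = −[(-0.40)(0.55) − (-0.05)(0.00)] = 0.2200
  C_22 = (0.65)(0.55) − (-0.05)(-0.20) = 0.3475
  C_23 = −[(0.65)(0.00) − (-0.40)(-0.20)] = 0.0800
  C_31 = (-0.40)(-0.15) − (-0.05)(0.65) = 0.0925
  C_32 = −[(0.65)(-0.15) − (-0.05)(0.00)] = 0.0975
  C_33 = (0.65)(0.65) − (-0.40)(0.00) = 0.4225
det(I−A) = Σ_j (I−A)_1j·C_1j = (0.65)(0.3575) + (-0.40)(0.0300) + (-0.05)(0.1300) = 0.213875
adj(I−A) = Cᵀ =
  [ 0.3575   0.2200   0.0925]
  [ 0.0300   0.3475   0.0975]
  [ 0.1300   0.0800   0.4225]
(I − A)⁻¹ = adj(I−A) / det(I−A) ≈
  [   1.6715     1.0286     0.4325]
  [   0.1403     1.6248     0.4559]
  [   0.6078     0.3741     1.9755]
Δx = (I − A)⁻¹ Δd with Δd having +50 in the Gas component and 0 elsewhere.
So Δx_C = L_CG · (+50), where L_CG = adj(I−A)_CG / det(I−A) = 0.2200 / 0.213875.
Δx_C = 0.2200 × (+50) / 0.213875 = 11.00 / 0.213875 ≈ 51.432.

Δx_C = 51.432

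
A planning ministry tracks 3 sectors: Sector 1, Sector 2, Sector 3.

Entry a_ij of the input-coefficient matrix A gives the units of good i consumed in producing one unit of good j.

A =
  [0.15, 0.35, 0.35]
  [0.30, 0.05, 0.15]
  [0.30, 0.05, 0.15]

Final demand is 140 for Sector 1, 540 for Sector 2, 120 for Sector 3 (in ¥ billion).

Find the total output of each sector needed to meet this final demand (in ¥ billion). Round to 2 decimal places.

I − A =
  [   0.85    -0.35    -0.35]
  [  -0.30     0.95    -0.15]
  [  -0.30    -0.05     0.85]
Cofactors of I−A, C_ij = (−1)^(i+j)·(minor ij) (rows/columns in the sector order above):
  C_11 = (0.95)(0.85) − (-0.15)(-0.05) = 0.8000
  C_12 = −[(-0.30)(0.85) − (-0.15)(-0.30)] = 0.3000
  C_13 = (-0.30)(-0.05) − (0.95)(-0.30) = 0.3000
  C_21 = −[(-0.35)(0.85) − (-0.35)(-0.05)] = 0.3150
  C_22 = (0.85)(0.85) − (-0.35)(-0.30) = 0.6175
  C_23 = −[(0.85)(-0.05) − (-0.35)(-0.30)] = 0.1475
  C_31 = (-0.35)(-0.15) − (-0.35)(0.95) = 0.3850
  C_32 = −[(0.85)(-0.15) − (-0.35)(-0.30)] = 0.2325
  C_33 = (0.85)(0.95) − (-0.35)(-0.30) = 0.7025
det(I−A) = Σ_j (I−A)_1j·C_1j = (0.85)(0.8000) + (-0.35)(0.3000) + (-0.35)(0.3000) = 0.4700
adj(I−A) = Cᵀ =
  [ 0.8000   0.3150   0.3850]
  [ 0.3000   0.6175   0.2325]
  [ 0.3000   0.1475   0.7025]
(I − A)⁻¹ = adj(I−A) / det(I−A) ≈
  [   1.7021     0.6702     0.8191]
  [   0.6383     1.3138     0.4947]
  [   0.6383     0.3138     1.4947]
x = (I − A)⁻¹ d = adj(I−A)·d / det(I−A), with det(I−A) = 0.4700:
  x_1 = (0.8000·140 + 0.3150·540 + 0.3850·120) / 0.4700 = 328.30 / 0.4700 ≈ 698.51
  x_2 = (0.3000·140 + 0.6175·540 + 0.2325·120) / 0.4700 = 403.35 / 0.4700 ≈ 858.19
  x_3 = (0.3000·140 + 0.1475·540 + 0.7025·120) / 0.4700 = 205.95 / 0.4700 ≈ 438.19

x_1 = 698.51, x_2 = 858.19, x_3 = 438.19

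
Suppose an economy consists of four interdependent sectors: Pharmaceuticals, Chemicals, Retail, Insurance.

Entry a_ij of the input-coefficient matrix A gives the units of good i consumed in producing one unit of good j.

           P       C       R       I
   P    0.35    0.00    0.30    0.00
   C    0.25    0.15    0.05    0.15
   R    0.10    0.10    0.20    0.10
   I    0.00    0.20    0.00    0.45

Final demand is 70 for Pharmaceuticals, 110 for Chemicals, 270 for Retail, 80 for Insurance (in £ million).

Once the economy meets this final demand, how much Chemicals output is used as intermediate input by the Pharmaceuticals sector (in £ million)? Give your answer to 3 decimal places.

I − A =
  [   0.65     0.00    -0.30     0.00]
  [  -0.25     0.85    -0.05    -0.15]
  [  -0.10    -0.10     0.80    -0.10]
  [   0.00    -0.20     0.00     0.55]
Compute the cofactors C_ij = (−1)^(i+j)·(3×3 minor ij) of I−A; the adjugate is their transpose:
adj(I−A) = Cᵀ =
  [ 0.346250   0.022500   0.131250   0.030000]
  [ 0.112750   0.269500   0.059125   0.084250]
  [ 0.062500   0.048750   0.284375   0.065000]
  [ 0.041000   0.098000   0.021500   0.405750]
det(I−A) = Σ_j (I−A)_1j·C_1j = (0.65)(0.346250) + (0.00)(0.112750) + (-0.30)(0.062500) + (0.00)(0.041000) = 0.2063125
(I − A)⁻¹ = adj(I−A) / det(I−A) ≈
  [   1.6783     0.1091     0.6362     0.1454]
  [   0.5465     1.3063     0.2866     0.4084]
  [   0.3029     0.2363     1.3784     0.3151]
  [   0.1987     0.4750     0.1042     1.9667]
First solve x = (I − A)⁻¹ d = adj(I−A)·d / det(I−A); in particular x_P = (0.346250·70 + 0.022500·110 + 0.131250·270 + 0.030000·80) / 0.2063125 = 64.55 / 0.2063125 ≈ 312.87489.
Intermediate flow from C to P: z_CP = a_CP · x_P = 0.25 × 64.55 / 0.2063125 = 16.1375 / 0.2063125 ≈ 78.219.

z_CP = 78.219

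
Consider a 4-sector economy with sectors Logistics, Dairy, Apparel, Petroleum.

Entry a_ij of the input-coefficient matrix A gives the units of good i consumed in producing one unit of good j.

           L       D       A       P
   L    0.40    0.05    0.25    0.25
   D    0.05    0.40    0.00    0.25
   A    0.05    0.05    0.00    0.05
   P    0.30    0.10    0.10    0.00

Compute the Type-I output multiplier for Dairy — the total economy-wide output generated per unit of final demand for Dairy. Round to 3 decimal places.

I − A =
  [   0.60    -0.05    -0.25    -0.25]
  [  -0.05     0.60     0.00    -0.25]
  [  -0.05    -0.05     1.00    -0.05]
  [  -0.30    -0.10    -0.10     1.00]
Compute the cofactors C_ij = (−1)^(i+j)·(3×3 minor ij) of I−A; the adjugate is their transpose:
adj(I−A) = Cᵀ =
  [ 0.570750   0.089750   0.160000   0.173125]
  [ 0.126000   0.504500   0.047500   0.160000]
  [ 0.044250   0.033750   0.292500   0.034125]
  [ 0.188250   0.080750   0.082000   0.349375]
det(I−A) = Σ_j (I−A)_1j·C_1j = (0.60)(0.570750) + (-0.05)(0.126000) + (-0.25)(0.044250) + (-0.25)(0.188250) = 0.278025
(I − A)⁻¹ = adj(I−A) / det(I−A) ≈
  [   2.0529     0.3228     0.5755     0.6227]
  [   0.4532     1.8146     0.1708     0.5755]
  [   0.1592     0.1214     1.0521     0.1227]
  [   0.6771     0.2904     0.2949     1.2566]
The output multiplier for sector j is the column-j sum of the Leontief inverse (I − A)⁻¹ = adj(I−A) / det(I−A).
Column D of adj(I−A): (0.089750, 0.504500, 0.033750, 0.080750); det(I−A) = 0.278025.
m_D = (0.089750 + 0.504500 + 0.033750 + 0.080750) / 0.278025 = 0.70875 / 0.278025 ≈ 2.549.

m_D = 2.549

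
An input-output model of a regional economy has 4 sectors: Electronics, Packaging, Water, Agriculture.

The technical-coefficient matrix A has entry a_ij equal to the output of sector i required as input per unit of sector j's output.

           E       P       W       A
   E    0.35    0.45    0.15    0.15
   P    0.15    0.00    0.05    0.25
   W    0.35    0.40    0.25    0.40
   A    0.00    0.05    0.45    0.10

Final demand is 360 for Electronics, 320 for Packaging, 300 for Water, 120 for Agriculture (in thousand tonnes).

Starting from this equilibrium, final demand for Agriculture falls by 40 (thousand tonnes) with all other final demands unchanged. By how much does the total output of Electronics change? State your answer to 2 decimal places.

I − A =
  [   0.65    -0.45    -0.15    -0.15]
  [  -0.15     1.00    -0.05    -0.25]
  [  -0.35    -0.40     0.75    -0.40]
  [   0.00    -0.05    -0.45     0.90]
Compute the cofactors C_ij = (−1)^(i+j)·(3×3 minor ij) of I−A; the adjugate is their transpose:
adj(I−A) = Cᵀ =
  [ 0.421625   0.312375   0.271875   0.277875]
  [ 0.129375   0.250875   0.132750   0.150250]
  [ 0.367625   0.391375   0.515000   0.398875]
  [ 0.191000   0.209625   0.264875   0.354500]
det(I−A) = Σ_j (I−A)_1j·C_1j = (0.65)(0.421625) + (-0.45)(0.129375) + (-0.15)(0.367625) + (-0.15)(0.191000) = 0.13204375
(I − A)⁻¹ = adj(I−A) / det(I−A) ≈
  [   3.1931     2.3657     2.0590     2.1044]
  [   0.9798     1.8999     1.0053     1.1379]
  [   2.7841     2.9640     3.9002     3.0208]
  [   1.4465     1.5875     2.0060     2.6847]
Δx = (I − A)⁻¹ Δd with Δd having -40 in the Agriculture component and 0 elsewhere.
So Δx_E = L_EA · (-40), where L_EA = adj(I−A)_EA / det(I−A) = 0.277875 / 0.13204375.
Δx_E = 0.277875 × (-40) / 0.13204375 = -11.115 / 0.13204375 ≈ -84.18.

Δx_E = -84.18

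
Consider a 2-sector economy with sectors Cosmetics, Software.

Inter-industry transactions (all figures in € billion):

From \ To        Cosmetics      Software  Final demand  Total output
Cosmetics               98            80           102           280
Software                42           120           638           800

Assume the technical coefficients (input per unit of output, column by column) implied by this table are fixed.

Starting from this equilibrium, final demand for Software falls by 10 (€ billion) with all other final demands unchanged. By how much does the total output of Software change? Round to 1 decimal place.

Δx_S = -12.1

Technical coefficients a_ij = z_ij / X_j:
  a_CC = 98/280 = 0.35, a_SC = 42/280 = 0.15
  a_CS = 80/800 = 0.10, a_SS = 120/800 = 0.15
I − A =
  [   0.65    -0.10]
  [  -0.15     0.85]
det(I−A) = (0.65)(0.85) − (-0.10)(-0.15) = 0.5375
adj(I−A) = [[0.85, 0.10], [0.15, 0.65]]
(I − A)⁻¹ = adj(I−A) / det(I−A) ≈
  [   1.5814     0.1860]
  [   0.2791     1.2093]
Δx = (I − A)⁻¹ Δd with Δd having -10 in the Software component and 0 elsewhere.
So Δx_S = L_SS · (-10), where L_SS = adj(I−A)_SS / det(I−A) = 0.65 / 0.5375.
Δx_S = 0.65 × (-10) / 0.5375 = -6.50 / 0.5375 ≈ -12.1.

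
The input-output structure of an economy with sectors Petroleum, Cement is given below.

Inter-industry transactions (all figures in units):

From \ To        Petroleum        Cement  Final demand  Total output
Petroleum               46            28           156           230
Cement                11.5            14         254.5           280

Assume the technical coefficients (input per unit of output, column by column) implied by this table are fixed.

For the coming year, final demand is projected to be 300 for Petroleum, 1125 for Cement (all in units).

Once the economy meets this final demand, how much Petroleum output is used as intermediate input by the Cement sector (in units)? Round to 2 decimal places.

Technical coefficients a_ij = z_ij / X_j:
  a_PP = 46/230 = 0.20, a_CP = 11.5/230 = 0.05
  a_PC = 28/280 = 0.10, a_CC = 14/280 = 0.05
I − A =
  [   0.80    -0.10]
  [  -0.05     0.95]
det(I−A) = (0.80)(0.95) − (-0.10)(-0.05) = 0.7550
adj(I−A) = [[0.95, 0.10], [0.05, 0.80]]
(I − A)⁻¹ = adj(I−A) / det(I−A) ≈
  [   1.2583     0.1325]
  [   0.0662     1.0596]
First solve x = (I − A)⁻¹ d = adj(I−A)·d / det(I−A); in particular x_C = (0.05·300 + 0.80·1125) / 0.7550 = 915.00 / 0.7550 ≈ 1211.9205.
Intermediate flow from P to C: z_PC = a_PC · x_C = 0.10 × 915.00 / 0.7550 = 91.50 / 0.7550 ≈ 121.19.

z_PC = 121.19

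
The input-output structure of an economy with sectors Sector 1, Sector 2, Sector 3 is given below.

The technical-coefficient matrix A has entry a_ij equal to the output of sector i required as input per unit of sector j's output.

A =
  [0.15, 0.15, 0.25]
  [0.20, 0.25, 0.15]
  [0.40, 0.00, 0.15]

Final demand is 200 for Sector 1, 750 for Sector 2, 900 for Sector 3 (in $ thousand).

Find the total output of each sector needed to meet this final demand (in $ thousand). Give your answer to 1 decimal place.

x_1 = 953.2, x_2 = 1555.7, x_3 = 1507.4

I − A =
  [   0.85    -0.15    -0.25]
  [  -0.20     0.75    -0.15]
  [  -0.40     0.00     0.85]
Cofactors of I−A, C_ij = (−1)^(i+j)·(minor ij) (rows/columns in the sector order above):
  C_11 = (0.75)(0.85) − (-0.15)(0.00) = 0.6375
  C_12 = −[(-0.20)(0.85) − (-0.15)(-0.40)] = 0.2300
  C_13 = (-0.20)(0.00) − (0.75)(-0.40) = 0.3000
  C_21 = −[(-0.15)(0.85) − (-0.25)(0.00)] = 0.1275
  C_22 = (0.85)(0.85) − (-0.25)(-0.40) = 0.6225
  C_23 = −[(0.85)(0.00) − (-0.15)(-0.40)] = 0.0600
  C_31 = (-0.15)(-0.15) − (-0.25)(0.75) = 0.2100
  C_32 = −[(0.85)(-0.15) − (-0.25)(-0.20)] = 0.1775
  C_33 = (0.85)(0.75) − (-0.15)(-0.20) = 0.6075
det(I−A) = Σ_j (I−A)_1j·C_1j = (0.85)(0.6375) + (-0.15)(0.2300) + (-0.25)(0.3000) = 0.432375
adj(I−A) = Cᵀ =
  [ 0.6375   0.1275   0.2100]
  [ 0.2300   0.6225   0.1775]
  [ 0.3000   0.0600   0.6075]
(I − A)⁻¹ = adj(I−A) / det(I−A) ≈
  [   1.4744     0.2949     0.4857]
  [   0.5319     1.4397     0.4105]
  [   0.6938     0.1388     1.4050]
x = (I − A)⁻¹ d = adj(I−A)·d / det(I−A), with det(I−A) = 0.432375:
  x_1 = (0.6375·200 + 0.1275·750 + 0.2100·900) / 0.432375 = 412.125 / 0.432375 ≈ 953.2
  x_2 = (0.2300·200 + 0.6225·750 + 0.1775·900) / 0.432375 = 672.625 / 0.432375 ≈ 1555.7
  x_3 = (0.3000·200 + 0.0600·750 + 0.6075·900) / 0.432375 = 651.75 / 0.432375 ≈ 1507.4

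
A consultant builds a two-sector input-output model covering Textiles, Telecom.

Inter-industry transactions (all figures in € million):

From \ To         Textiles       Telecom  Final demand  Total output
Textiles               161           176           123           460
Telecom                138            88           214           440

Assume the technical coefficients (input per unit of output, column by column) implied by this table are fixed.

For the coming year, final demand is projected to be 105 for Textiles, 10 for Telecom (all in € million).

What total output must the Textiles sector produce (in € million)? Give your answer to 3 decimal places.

Technical coefficients a_ij = z_ij / X_j:
  a_11 = 161/460 = 0.35, a_21 = 138/460 = 0.30
  a_12 = 176/440 = 0.40, a_22 = 88/440 = 0.20
I − A =
  [   0.65    -0.40]
  [  -0.30     0.80]
det(I−A) = (0.65)(0.80) − (-0.40)(-0.30) = 0.4000
adj(I−A) = [[0.80, 0.40], [0.30, 0.65]]
(I − A)⁻¹ = adj(I−A) / det(I−A) ≈
  [   2.0000     1.0000]
  [   0.7500     1.6250]
x = (I − A)⁻¹ d = adj(I−A)·d / det(I−A), with det(I−A) = 0.4000:
  x_1 = (0.80·105 + 0.40·10) / 0.4000 = 88.00 / 0.4000 = 220.000
  x_2 = (0.30·105 + 0.65·10) / 0.4000 = 38.00 / 0.4000 = 95.000

x_1 = 220.000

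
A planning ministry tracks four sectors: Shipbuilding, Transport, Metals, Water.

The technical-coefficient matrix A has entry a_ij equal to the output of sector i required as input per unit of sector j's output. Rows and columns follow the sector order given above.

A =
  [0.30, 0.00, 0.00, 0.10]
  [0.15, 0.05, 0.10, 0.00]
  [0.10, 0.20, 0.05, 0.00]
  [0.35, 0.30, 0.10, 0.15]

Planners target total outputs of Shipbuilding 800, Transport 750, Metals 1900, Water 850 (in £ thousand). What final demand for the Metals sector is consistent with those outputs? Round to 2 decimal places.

I − A =
  [   0.70     0.00     0.00    -0.10]
  [  -0.15     0.95    -0.10     0.00]
  [  -0.10    -0.20     0.95     0.00]
  [  -0.35    -0.30    -0.10     0.85]
d = (I − A) x:
  d_S = (+0.70)·800 + (+0.00)·750 + (+0.00)·1900 + (-0.10)·850 = 475.00
  d_T = (-0.15)·800 + (+0.95)·750 + (-0.10)·1900 + (+0.00)·850 = 402.50
  d_M = (-0.10)·800 + (-0.20)·750 + (+0.95)·1900 + (+0.00)·850 = 1575.00
  d_W = (-0.35)·800 + (-0.30)·750 + (-0.10)·1900 + (+0.85)·850 = 27.50

d_M = 1575.00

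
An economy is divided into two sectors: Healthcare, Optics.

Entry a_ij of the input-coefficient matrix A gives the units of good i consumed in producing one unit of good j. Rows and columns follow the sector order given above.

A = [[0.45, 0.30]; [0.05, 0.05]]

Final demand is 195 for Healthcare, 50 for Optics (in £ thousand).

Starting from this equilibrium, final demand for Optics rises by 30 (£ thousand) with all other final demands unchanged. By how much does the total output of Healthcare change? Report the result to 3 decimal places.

I − A =
  [   0.55    -0.30]
  [  -0.05     0.95]
det(I−A) = (0.55)(0.95) − (-0.30)(-0.05) = 0.5075
adj(I−A) = [[0.95, 0.30], [0.05, 0.55]]
(I − A)⁻¹ = adj(I−A) / det(I−A) ≈
  [   1.8719     0.5911]
  [   0.0985     1.0837]
Δx = (I − A)⁻¹ Δd with Δd having +30 in the Optics component and 0 elsewhere.
So Δx_1 = L_12 · (+30), where L_12 = adj(I−A)_12 / det(I−A) = 0.30 / 0.5075.
Δx_1 = 0.30 × (+30) / 0.5075 = 9.00 / 0.5075 ≈ 17.734.

Δx_1 = 17.734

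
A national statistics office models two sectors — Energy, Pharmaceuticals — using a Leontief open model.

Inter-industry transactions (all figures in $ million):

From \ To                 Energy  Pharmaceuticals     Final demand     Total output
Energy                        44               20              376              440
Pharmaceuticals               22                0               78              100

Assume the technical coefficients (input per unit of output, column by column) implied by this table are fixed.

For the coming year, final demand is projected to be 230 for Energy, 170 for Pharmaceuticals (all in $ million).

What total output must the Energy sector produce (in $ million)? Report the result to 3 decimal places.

x_E = 296.629

Technical coefficients a_ij = z_ij / X_j:
  a_EE = 44/440 = 0.10, a_PE = 22/440 = 0.05
  a_EP = 20/100 = 0.20, a_PP = 0/100 = 0.00
I − A =
  [   0.90    -0.20]
  [  -0.05     1.00]
det(I−A) = (0.90)(1.00) − (-0.20)(-0.05) = 0.8900
adj(I−A) = [[1.00, 0.20], [0.05, 0.90]]
(I − A)⁻¹ = adj(I−A) / det(I−A) ≈
  [   1.1236     0.2247]
  [   0.0562     1.0112]
x = (I − A)⁻¹ d = adj(I−A)·d / det(I−A), with det(I−A) = 0.8900:
  x_E = (1.00·230 + 0.20·170) / 0.8900 = 264.00 / 0.8900 ≈ 296.629
  x_P = (0.05·230 + 0.90·170) / 0.8900 = 164.50 / 0.8900 ≈ 184.831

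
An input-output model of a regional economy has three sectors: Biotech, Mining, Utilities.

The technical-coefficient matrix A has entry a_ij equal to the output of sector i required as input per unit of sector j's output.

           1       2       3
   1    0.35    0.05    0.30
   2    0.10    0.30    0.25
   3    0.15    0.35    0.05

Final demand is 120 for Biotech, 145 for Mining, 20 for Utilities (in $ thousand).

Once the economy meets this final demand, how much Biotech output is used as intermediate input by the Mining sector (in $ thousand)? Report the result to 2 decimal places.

I − A =
  [   0.65    -0.05    -0.30]
  [  -0.10     0.70    -0.25]
  [  -0.15    -0.35     0.95]
Cofactors of I−A, C_ij = (−1)^(i+j)·(minor ij) (rows/columns in the sector order above):
  C_11 = (0.70)(0.95) − (-0.25)(-0.35) = 0.5775
  C_12 = −[(-0.10)(0.95) − (-0.25)(-0.15)] = 0.1325
  C_13 = (-0.10)(-0.35) − (0.70)(-0.15) = 0.1400
  C_21 = −[(-0.05)(0.95) − (-0.30)(-0.35)] = 0.1525
  C_22 = (0.65)(0.95) − (-0.30)(-0.15) = 0.5725
  C_23 = −[(0.65)(-0.35) − (-0.05)(-0.15)] = 0.2350
  C_31 = (-0.05)(-0.25) − (-0.30)(0.70) = 0.2225
  C_32 = −[(0.65)(-0.25) − (-0.30)(-0.10)] = 0.1925
  C_33 = (0.65)(0.70) − (-0.05)(-0.10) = 0.4500
det(I−A) = Σ_j (I−A)_1j·C_1j = (0.65)(0.5775) + (-0.05)(0.1325) + (-0.30)(0.1400) = 0.32675
adj(I−A) = Cᵀ =
  [ 0.5775   0.1525   0.2225]
  [ 0.1325   0.5725   0.1925]
  [ 0.1400   0.2350   0.4500]
(I − A)⁻¹ = adj(I−A) / det(I−A) ≈
  [   1.7674     0.4667     0.6809]
  [   0.4055     1.7521     0.5891]
  [   0.4285     0.7192     1.3772]
First solve x = (I − A)⁻¹ d = adj(I−A)·d / det(I−A); in particular x_2 = (0.1325·120 + 0.5725·145 + 0.1925·20) / 0.32675 = 102.7625 / 0.32675 ≈ 314.4989.
Intermediate flow from 1 to 2: z_12 = a_12 · x_2 = 0.05 × 102.7625 / 0.32675 = 5.138125 / 0.32675 ≈ 15.72.

z_12 = 15.72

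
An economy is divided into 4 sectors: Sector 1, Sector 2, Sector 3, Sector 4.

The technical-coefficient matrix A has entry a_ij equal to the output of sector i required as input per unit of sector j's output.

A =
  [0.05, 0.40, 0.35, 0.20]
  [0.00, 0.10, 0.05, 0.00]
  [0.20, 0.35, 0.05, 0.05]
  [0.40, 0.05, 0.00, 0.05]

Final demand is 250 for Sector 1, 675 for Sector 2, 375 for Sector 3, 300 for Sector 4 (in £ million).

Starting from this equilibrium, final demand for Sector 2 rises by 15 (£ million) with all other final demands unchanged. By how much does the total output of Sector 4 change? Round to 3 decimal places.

I − A =
  [   0.95    -0.40    -0.35    -0.20]
  [   0.00     0.90    -0.05     0.00]
  [  -0.20    -0.35     0.95    -0.05]
  [  -0.40    -0.05     0.00     0.95]
Compute the cofactors C_ij = (−1)^(i+j)·(3×3 minor ij) of I−A; the adjugate is their transpose:
adj(I−A) = Cᵀ =
  [ 0.795500   0.487750   0.318750   0.184250]
  [ 0.010500   0.707875   0.041125   0.004375]
  [ 0.189000   0.376250   0.740250   0.078750]
  [ 0.335500   0.242625   0.136375   0.728625]
det(I−A) = Σ_j (I−A)_1j·C_1j = (0.95)(0.795500) + (-0.40)(0.010500) + (-0.35)(0.189000) + (-0.20)(0.335500) = 0.618275
(I − A)⁻¹ = adj(I−A) / det(I−A) ≈
  [   1.2866     0.7889     0.5155     0.2980]
  [   0.0170     1.1449     0.0665     0.0071]
  [   0.3057     0.6085     1.1973     0.1274]
  [   0.5426     0.3924     0.2206     1.1785]
Δx = (I − A)⁻¹ Δd with Δd having +15 in the Sector 2 component and 0 elsewhere.
So Δx_4 = L_42 · (+15), where L_42 = adj(I−A)_42 / det(I−A) = 0.242625 / 0.618275.
Δx_4 = 0.242625 × (+15) / 0.618275 = 3.639375 / 0.618275 ≈ 5.886.

Δx_4 = 5.886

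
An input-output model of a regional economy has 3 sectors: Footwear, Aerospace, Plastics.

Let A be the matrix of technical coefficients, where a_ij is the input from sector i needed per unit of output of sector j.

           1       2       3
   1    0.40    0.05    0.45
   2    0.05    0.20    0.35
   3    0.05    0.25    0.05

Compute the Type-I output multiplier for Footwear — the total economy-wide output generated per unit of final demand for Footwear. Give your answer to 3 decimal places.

m_1 = 2.098

I − A =
  [   0.60    -0.05    -0.45]
  [  -0.05     0.80    -0.35]
  [  -0.05    -0.25     0.95]
Cofactors of I−A, C_ij = (−1)^(i+j)·(minor ij) (rows/columns in the sector order above):
  C_11 = (0.80)(0.95) − (-0.35)(-0.25) = 0.6725
  C_12 = −[(-0.05)(0.95) − (-0.35)(-0.05)] = 0.0650
  C_13 = (-0.05)(-0.25) − (0.80)(-0.05) = 0.0525
  C_21 = −[(-0.05)(0.95) − (-0.45)(-0.25)] = 0.1600
  C_22 = (0.60)(0.95) − (-0.45)(-0.05) = 0.5475
  C_23 = −[(0.60)(-0.25) − (-0.05)(-0.05)] = 0.1525
  C_31 = (-0.05)(-0.35) − (-0.45)(0.80) = 0.3775
  C_32 = −[(0.60)(-0.35) − (-0.45)(-0.05)] = 0.2325
  C_33 = (0.60)(0.80) − (-0.05)(-0.05) = 0.4775
det(I−A) = Σ_j (I−A)_1j·C_1j = (0.60)(0.6725) + (-0.05)(0.0650) + (-0.45)(0.0525) = 0.376625
adj(I−A) = Cᵀ =
  [ 0.6725   0.1600   0.3775]
  [ 0.0650   0.5475   0.2325]
  [ 0.0525   0.1525   0.4775]
(I − A)⁻¹ = adj(I−A) / det(I−A) ≈
  [   1.7856     0.4248     1.0023]
  [   0.1726     1.4537     0.6173]
  [   0.1394     0.4049     1.2678]
The output multiplier for sector j is the column-j sum of the Leontief inverse (I − A)⁻¹ = adj(I−A) / det(I−A).
Column 1 of adj(I−A): (0.6725, 0.0650, 0.0525); det(I−A) = 0.376625.
m_1 = (0.6725 + 0.0650 + 0.0525) / 0.376625 = 0.79 / 0.376625 ≈ 2.098.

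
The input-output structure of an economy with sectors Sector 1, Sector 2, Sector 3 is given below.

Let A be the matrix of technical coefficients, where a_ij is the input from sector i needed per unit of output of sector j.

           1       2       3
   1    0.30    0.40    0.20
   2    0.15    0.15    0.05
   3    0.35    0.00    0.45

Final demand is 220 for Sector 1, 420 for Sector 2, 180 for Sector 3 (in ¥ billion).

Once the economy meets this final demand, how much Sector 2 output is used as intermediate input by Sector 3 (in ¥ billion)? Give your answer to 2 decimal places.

I − A =
  [   0.70    -0.40    -0.20]
  [  -0.15     0.85    -0.05]
  [  -0.35     0.00     0.55]
Cofactors of I−A, C_ij = (−1)^(i+j)·(minor ij) (rows/columns in the sector order above):
  C_11 = (0.85)(0.55) − (-0.05)(0.00) = 0.4675
  C_12 = −[(-0.15)(0.55) − (-0.05)(-0.35)] = 0.1000
  C_13 = (-0.15)(0.00) − (0.85)(-0.35) = 0.2975
  C_21 = −[(-0.40)(0.55) − (-0.20)(0.00)] = 0.2200
  C_22 = (0.70)(0.55) − (-0.20)(-0.35) = 0.3150
  C_23 = −[(0.70)(0.00) − (-0.40)(-0.35)] = 0.1400
  C_31 = (-0.40)(-0.05) − (-0.20)(0.85) = 0.1900
  C_32 = −[(0.70)(-0.05) − (-0.20)(-0.15)] = 0.0650
  C_33 = (0.70)(0.85) − (-0.40)(-0.15) = 0.5350
det(I−A) = Σ_j (I−A)_1j·C_1j = (0.70)(0.4675) + (-0.40)(0.1000) + (-0.20)(0.2975) = 0.22775
adj(I−A) = Cᵀ =
  [ 0.4675   0.2200   0.1900]
  [ 0.1000   0.3150   0.0650]
  [ 0.2975   0.1400   0.5350]
(I − A)⁻¹ = adj(I−A) / det(I−A) ≈
  [   2.0527     0.9660     0.8342]
  [   0.4391     1.3831     0.2854]
  [   1.3063     0.6147     2.3491]
First solve x = (I − A)⁻¹ d = adj(I−A)·d / det(I−A); in particular x_3 = (0.2975·220 + 0.1400·420 + 0.5350·180) / 0.22775 = 220.55 / 0.22775 ≈ 968.3864.
Intermediate flow from 2 to 3: z_23 = a_23 · x_3 = 0.05 × 220.55 / 0.22775 = 11.0275 / 0.22775 ≈ 48.42.

z_23 = 48.42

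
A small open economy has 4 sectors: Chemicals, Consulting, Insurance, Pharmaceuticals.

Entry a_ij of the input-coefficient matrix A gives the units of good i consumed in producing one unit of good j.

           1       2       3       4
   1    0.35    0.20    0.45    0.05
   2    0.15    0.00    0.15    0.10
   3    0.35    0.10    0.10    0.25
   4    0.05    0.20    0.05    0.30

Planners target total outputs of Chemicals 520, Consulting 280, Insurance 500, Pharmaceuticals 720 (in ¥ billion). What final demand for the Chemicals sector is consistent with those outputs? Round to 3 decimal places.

d_1 = 21.000

I − A =
  [   0.65    -0.20    -0.45    -0.05]
  [  -0.15     1.00    -0.15    -0.10]
  [  -0.35    -0.10     0.90    -0.25]
  [  -0.05    -0.20    -0.05     0.70]
d = (I − A) x:
  d_1 = (+0.65)·520 + (-0.20)·280 + (-0.45)·500 + (-0.05)·720 = 21.000
  d_2 = (-0.15)·520 + (+1.00)·280 + (-0.15)·500 + (-0.10)·720 = 55.000
  d_3 = (-0.35)·520 + (-0.10)·280 + (+0.90)·500 + (-0.25)·720 = 60.000
  d_4 = (-0.05)·520 + (-0.20)·280 + (-0.05)·500 + (+0.70)·720 = 397.000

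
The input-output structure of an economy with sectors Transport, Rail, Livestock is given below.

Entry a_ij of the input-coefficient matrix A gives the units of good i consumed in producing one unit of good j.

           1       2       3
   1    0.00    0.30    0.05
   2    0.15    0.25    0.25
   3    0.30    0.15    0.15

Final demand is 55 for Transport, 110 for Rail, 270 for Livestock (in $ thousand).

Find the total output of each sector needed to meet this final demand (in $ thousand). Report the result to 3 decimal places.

x_1 = 175.089, x_2 = 327.426, x_3 = 437.224

I − A =
  [   1.00    -0.30    -0.05]
  [  -0.15     0.75    -0.25]
  [  -0.30    -0.15     0.85]
Cofactors of I−A, C_ij = (−1)^(i+j)·(minor ij) (rows/columns in the sector order above):
  C_11 = (0.75)(0.85) − (-0.25)(-0.15) = 0.6000
  C_12 = −[(-0.15)(0.85) − (-0.25)(-0.30)] = 0.2025
  C_13 = (-0.15)(-0.15) − (0.75)(-0.30) = 0.2475
  C_21 = −[(-0.30)(0.85) − (-0.05)(-0.15)] = 0.2625
  C_22 = (1.00)(0.85) − (-0.05)(-0.30) = 0.8350
  C_23 = −[(1.00)(-0.15) − (-0.30)(-0.30)] = 0.2400
  C_31 = (-0.30)(-0.25) − (-0.05)(0.75) = 0.1125
  C_32 = −[(1.00)(-0.25) − (-0.05)(-0.15)] = 0.2575
  C_33 = (1.00)(0.75) − (-0.30)(-0.15) = 0.7050
det(I−A) = Σ_j (I−A)_1j·C_1j = (1.00)(0.6000) + (-0.30)(0.2025) + (-0.05)(0.2475) = 0.526875
adj(I−A) = Cᵀ =
  [ 0.6000   0.2625   0.1125]
  [ 0.2025   0.8350   0.2575]
  [ 0.2475   0.2400   0.7050]
(I − A)⁻¹ = adj(I−A) / det(I−A) ≈
  [   1.1388     0.4982     0.2135]
  [   0.3843     1.5848     0.4887]
  [   0.4698     0.4555     1.3381]
x = (I − A)⁻¹ d = adj(I−A)·d / det(I−A), with det(I−A) = 0.526875:
  x_1 = (0.6000·55 + 0.2625·110 + 0.1125·270) / 0.526875 = 92.25 / 0.526875 ≈ 175.089
  x_2 = (0.2025·55 + 0.8350·110 + 0.2575·270) / 0.526875 = 172.5125 / 0.526875 ≈ 327.426
  x_3 = (0.2475·55 + 0.2400·110 + 0.7050·270) / 0.526875 = 230.3625 / 0.526875 ≈ 437.224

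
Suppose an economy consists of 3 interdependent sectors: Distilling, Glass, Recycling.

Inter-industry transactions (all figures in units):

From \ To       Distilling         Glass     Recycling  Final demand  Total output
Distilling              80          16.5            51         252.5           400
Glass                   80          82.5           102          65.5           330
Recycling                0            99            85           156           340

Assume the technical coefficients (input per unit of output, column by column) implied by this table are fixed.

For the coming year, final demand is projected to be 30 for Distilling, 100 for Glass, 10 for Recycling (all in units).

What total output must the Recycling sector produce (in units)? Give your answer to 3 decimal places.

Technical coefficients a_ij = z_ij / X_j:
  a_DD = 80/400 = 0.20, a_GD = 80/400 = 0.20, a_RD = 0/400 = 0.00
  a_DG = 16.5/330 = 0.05, a_GG = 82.5/330 = 0.25, a_RG = 99/330 = 0.30
  a_DR = 51/340 = 0.15, a_GR = 102/340 = 0.30, a_RR = 85/340 = 0.25
I − A =
  [   0.80    -0.05    -0.15]
  [  -0.20     0.75    -0.30]
  [   0.00    -0.30     0.75]
Cofactors of I−A, C_ij = (−1)^(i+j)·(minor ij) (rows/columns in the sector order above):
  C_11 = (0.75)(0.75) − (-0.30)(-0.30) = 0.4725
  C_12 = −[(-0.20)(0.75) − (-0.30)(0.00)] = 0.1500
  C_13 = (-0.20)(-0.30) − (0.75)(0.00) = 0.0600
  C_21 = −[(-0.05)(0.75) − (-0.15)(-0.30)] = 0.0825
  C_22 = (0.80)(0.75) − (-0.15)(0.00) = 0.6000
  C_23 = −[(0.80)(-0.30) − (-0.05)(0.00)] = 0.2400
  C_31 = (-0.05)(-0.30) − (-0.15)(0.75) = 0.1275
  C_32 = −[(0.80)(-0.30) − (-0.15)(-0.20)] = 0.2700
  C_33 = (0.80)(0.75) − (-0.05)(-0.20) = 0.5900
det(I−A) = Σ_j (I−A)_1j·C_1j = (0.80)(0.4725) + (-0.05)(0.1500) + (-0.15)(0.0600) = 0.3615
adj(I−A) = Cᵀ =
  [ 0.4725   0.0825   0.1275]
  [ 0.1500   0.6000   0.2700]
  [ 0.0600   0.2400   0.5900]
(I − A)⁻¹ = adj(I−A) / det(I−A) ≈
  [   1.3071     0.2282     0.3527]
  [   0.4149     1.6598     0.7469]
  [   0.1660     0.6639     1.6321]
x = (I − A)⁻¹ d = adj(I−A)·d / det(I−A), with det(I−A) = 0.3615:
  x_D = (0.4725·30 + 0.0825·100 + 0.1275·10) / 0.3615 = 23.70 / 0.3615 ≈ 65.560
  x_G = (0.1500·30 + 0.6000·100 + 0.2700·10) / 0.3615 = 67.20 / 0.3615 ≈ 185.892
  x_R = (0.0600·30 + 0.2400·100 + 0.5900·10) / 0.3615 = 31.70 / 0.3615 ≈ 87.690

x_R = 87.690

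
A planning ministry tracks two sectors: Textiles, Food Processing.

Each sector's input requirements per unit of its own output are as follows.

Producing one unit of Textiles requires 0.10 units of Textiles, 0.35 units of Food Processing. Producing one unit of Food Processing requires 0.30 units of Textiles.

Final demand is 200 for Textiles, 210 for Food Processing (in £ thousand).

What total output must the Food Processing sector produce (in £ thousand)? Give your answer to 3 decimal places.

x_F = 325.786

I − A =
  [   0.90    -0.30]
  [  -0.35     1.00]
det(I−A) = (0.90)(1.00) − (-0.30)(-0.35) = 0.7950
adj(I−A) = [[1.00, 0.30], [0.35, 0.90]]
(I − A)⁻¹ = adj(I−A) / det(I−A) ≈
  [   1.2579     0.3774]
  [   0.4403     1.1321]
x = (I − A)⁻¹ d = adj(I−A)·d / det(I−A), with det(I−A) = 0.7950:
  x_T = (1.00·200 + 0.30·210) / 0.7950 = 263.00 / 0.7950 ≈ 330.818
  x_F = (0.35·200 + 0.90·210) / 0.7950 = 259.00 / 0.7950 ≈ 325.786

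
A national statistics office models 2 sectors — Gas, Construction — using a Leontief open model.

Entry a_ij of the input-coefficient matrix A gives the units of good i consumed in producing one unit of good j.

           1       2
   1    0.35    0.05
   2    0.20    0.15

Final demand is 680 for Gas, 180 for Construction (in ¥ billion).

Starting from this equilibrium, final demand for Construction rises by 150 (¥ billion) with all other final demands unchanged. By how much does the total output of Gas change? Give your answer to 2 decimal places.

I − A =
  [   0.65    -0.05]
  [  -0.20     0.85]
det(I−A) = (0.65)(0.85) − (-0.05)(-0.20) = 0.5425
adj(I−A) = [[0.85, 0.05], [0.20, 0.65]]
(I − A)⁻¹ = adj(I−A) / det(I−A) ≈
  [   1.5668     0.0922]
  [   0.3687     1.1982]
Δx = (I − A)⁻¹ Δd with Δd having +150 in the Construction component and 0 elsewhere.
So Δx_1 = L_12 · (+150), where L_12 = adj(I−A)_12 / det(I−A) = 0.05 / 0.5425.
Δx_1 = 0.05 × (+150) / 0.5425 = 7.50 / 0.5425 ≈ 13.82.

Δx_1 = 13.82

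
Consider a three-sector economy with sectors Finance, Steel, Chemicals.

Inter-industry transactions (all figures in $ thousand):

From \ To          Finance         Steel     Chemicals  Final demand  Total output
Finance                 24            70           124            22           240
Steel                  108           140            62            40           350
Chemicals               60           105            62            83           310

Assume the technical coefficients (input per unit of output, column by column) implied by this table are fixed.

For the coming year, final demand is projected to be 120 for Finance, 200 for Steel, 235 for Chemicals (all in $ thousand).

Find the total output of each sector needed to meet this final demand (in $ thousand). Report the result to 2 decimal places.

x_1 = 946.15, x_2 = 1416.48, x_3 = 1120.60

Technical coefficients a_ij = z_ij / X_j:
  a_11 = 24/240 = 0.10, a_21 = 108/240 = 0.45, a_31 = 60/240 = 0.25
  a_12 = 70/350 = 0.20, a_22 = 140/350 = 0.40, a_32 = 105/350 = 0.30
  a_13 = 124/310 = 0.40, a_23 = 62/310 = 0.20, a_33 = 62/310 = 0.20
I − A =
  [   0.90    -0.20    -0.40]
  [  -0.45     0.60    -0.20]
  [  -0.25    -0.30     0.80]
Cofactors of I−A, C_ij = (−1)^(i+j)·(minor ij) (rows/columns in the sector order above):
  C_11 = (0.60)(0.80) − (-0.20)(-0.30) = 0.4200
  C_12 = −[(-0.45)(0.80) − (-0.20)(-0.25)] = 0.4100
  C_13 = (-0.45)(-0.30) − (0.60)(-0.25) = 0.2850
  C_21 = −[(-0.20)(0.80) − (-0.40)(-0.30)] = 0.2800
  C_22 = (0.90)(0.80) − (-0.40)(-0.25) = 0.6200
  C_23 = −[(0.90)(-0.30) − (-0.20)(-0.25)] = 0.3200
  C_31 = (-0.20)(-0.20) − (-0.40)(0.60) = 0.2800
  C_32 = −[(0.90)(-0.20) − (-0.40)(-0.45)] = 0.3600
  C_33 = (0.90)(0.60) − (-0.20)(-0.45) = 0.4500
det(I−A) = Σ_j (I−A)_1j·C_1j = (0.90)(0.4200) + (-0.20)(0.4100) + (-0.40)(0.2850) = 0.1820
adj(I−A) = Cᵀ =
  [ 0.4200   0.2800   0.2800]
  [ 0.4100   0.6200   0.3600]
  [ 0.2850   0.3200   0.4500]
(I − A)⁻¹ = adj(I−A) / det(I−A) ≈
  [   2.3077     1.5385     1.5385]
  [   2.2527     3.4066     1.9780]
  [   1.5659     1.7582     2.4725]
x = (I − A)⁻¹ d = adj(I−A)·d / det(I−A), with det(I−A) = 0.1820:
  x_1 = (0.4200·120 + 0.2800·200 + 0.2800·235) / 0.1820 = 172.20 / 0.1820 ≈ 946.15
  x_2 = (0.4100·120 + 0.6200·200 + 0.3600·235) / 0.1820 = 257.80 / 0.1820 ≈ 1416.48
  x_3 = (0.2850·120 + 0.3200·200 + 0.4500·235) / 0.1820 = 203.95 / 0.1820 ≈ 1120.60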